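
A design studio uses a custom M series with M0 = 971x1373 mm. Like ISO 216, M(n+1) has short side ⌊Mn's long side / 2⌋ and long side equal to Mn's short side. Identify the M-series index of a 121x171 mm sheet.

M0: 971 × 1373 mm
M1: 686 × 971 mm
M2: 485 × 686 mm
M3: 343 × 485 mm
M4: 242 × 343 mm
M5: 171 × 242 mm
M6: 121 × 171 mm
M7: 85 × 121 mm
→ matches M6.

M6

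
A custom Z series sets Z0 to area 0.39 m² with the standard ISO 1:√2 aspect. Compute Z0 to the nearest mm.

Let the short side be w mm. Then w · w√2 = 0.39 m² = 390,000 mm².
w² = 390,000/√2, so w ≈ 525.1 mm; long side = w√2 ≈ 742.7 mm.

525 × 743 mm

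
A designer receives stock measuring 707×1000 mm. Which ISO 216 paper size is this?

B1 (707 × 1000 mm)

Aspect ratio 1000/707 ≈ 1.414 — close to the ISO √2 ≈ 1.414.
In the B-series (B0 = 1000 × 1414 mm): B1 = 707 × 1000 mm.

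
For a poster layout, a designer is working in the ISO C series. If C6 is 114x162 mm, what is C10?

C7: ⌊162/2⌋ × 114 = 81 × 114 mm
C8: ⌊114/2⌋ × 81 = 57 × 81 mm
C9: ⌊81/2⌋ × 57 = 40 × 57 mm
C10: ⌊57/2⌋ × 40 = 28 × 40 mm

28 × 40 mm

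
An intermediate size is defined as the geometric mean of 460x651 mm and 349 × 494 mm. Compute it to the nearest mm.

401 × 567 mm

Short side: √(460 · 349) = √160540 ≈ 400.7 → 401 mm
Long side: √(651 · 494) = √321594 ≈ 567.1 → 567 mm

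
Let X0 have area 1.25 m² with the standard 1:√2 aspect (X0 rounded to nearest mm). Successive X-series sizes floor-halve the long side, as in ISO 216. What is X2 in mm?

Let X0's short side be w mm. w · w√2 = 1.25 m² = 1,250,000 mm², so w ≈ 940.2 mm and w√2 ≈ 1329.6 mm → X0 = 940 × 1330 mm.
X1: ⌊1330/2⌋ × 940 = 665 × 940 mm
X2: ⌊940/2⌋ × 665 = 470 × 665 mm

470 × 665 mm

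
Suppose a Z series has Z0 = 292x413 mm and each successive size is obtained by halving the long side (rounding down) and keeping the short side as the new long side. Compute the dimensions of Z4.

73 × 103 mm

Z1: ⌊413/2⌋ × 292 = 206 × 292 mm
Z2: ⌊292/2⌋ × 206 = 146 × 206 mm
Z3: ⌊206/2⌋ × 146 = 103 × 146 mm
Z4: ⌊146/2⌋ × 103 = 73 × 103 mm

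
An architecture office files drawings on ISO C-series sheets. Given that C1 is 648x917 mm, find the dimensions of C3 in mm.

C2: ⌊917/2⌋ × 648 = 458 × 648 mm
C3: ⌊648/2⌋ × 458 = 324 × 458 mm

324 × 458 mm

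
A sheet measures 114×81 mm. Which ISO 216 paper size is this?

C7 (81 × 114 mm)

Aspect ratio 114/81 ≈ 1.407 — close to the ISO √2 ≈ 1.414.
In the C-series (envelope sizes, between A and B): C7 = 81 × 114 mm.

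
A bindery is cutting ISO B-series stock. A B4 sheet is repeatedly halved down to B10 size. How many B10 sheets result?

B4 = 250 × 353 mm; B10 = 31 × 44 mm.
Each halving step doubles the count; 6 steps from B4 to B10.
2^6 = 64.

64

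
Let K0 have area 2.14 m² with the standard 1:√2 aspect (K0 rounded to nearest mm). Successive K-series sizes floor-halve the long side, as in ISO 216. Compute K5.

Let K0's short side be w mm. w · w√2 = 2.14 m² = 2,140,000 mm², so w ≈ 1230.1 mm and w√2 ≈ 1739.7 mm → K0 = 1230 × 1740 mm.
K1: ⌊1740/2⌋ × 1230 = 870 × 1230 mm
K2: ⌊1230/2⌋ × 870 = 615 × 870 mm
K3: ⌊870/2⌋ × 615 = 435 × 615 mm
K4: ⌊615/2⌋ × 435 = 307 × 435 mm
K5: ⌊435/2⌋ × 307 = 217 × 307 mm

217 × 307 mm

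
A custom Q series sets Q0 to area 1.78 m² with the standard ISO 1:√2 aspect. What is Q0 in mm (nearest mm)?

1122 × 1587 mm

Let the short side be w mm. Then w · w√2 = 1.78 m² = 1,780,000 mm².
w² = 1,780,000/√2, so w ≈ 1121.9 mm; long side = w√2 ≈ 1586.6 mm.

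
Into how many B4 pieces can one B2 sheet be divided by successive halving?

B2 = 500 × 707 mm; B4 = 250 × 353 mm.
Each halving step doubles the count; 2 steps from B2 to B4.
2^2 = 4.

4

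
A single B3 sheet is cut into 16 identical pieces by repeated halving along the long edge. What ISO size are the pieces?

B7

16 = 2^4, so 4 halving steps.
B3 → B4 → … → B7 after 4 steps.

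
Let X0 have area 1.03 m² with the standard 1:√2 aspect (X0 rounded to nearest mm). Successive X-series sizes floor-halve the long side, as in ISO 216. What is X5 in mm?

Let X0's short side be w mm. w · w√2 = 1.03 m² = 1,030,000 mm², so w ≈ 853.4 mm and w√2 ≈ 1206.9 mm → X0 = 853 × 1207 mm.
X1: ⌊1207/2⌋ × 853 = 603 × 853 mm
X2: ⌊853/2⌋ × 603 = 426 × 603 mm
X3: ⌊603/2⌋ × 426 = 301 × 426 mm
X4: ⌊426/2⌋ × 301 = 213 × 301 mm
X5: ⌊301/2⌋ × 213 = 150 × 213 mm

150 × 213 mm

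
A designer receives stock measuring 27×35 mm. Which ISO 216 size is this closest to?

Aspect ratio 35/27 ≈ 1.296 (ISO target is √2 ≈ 1.414).
In the A-series (A0 area = 1 m²): A10 = 26 × 37 mm.
Off by 3 mm total — nearest standard size.

A10 (26 × 37 mm)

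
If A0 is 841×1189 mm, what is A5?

A1: ⌊1189/2⌋ × 841 = 594 × 841 mm
A2: ⌊841/2⌋ × 594 = 420 × 594 mm
A3: ⌊594/2⌋ × 420 = 297 × 420 mm
A4: ⌊420/2⌋ × 297 = 210 × 297 mm
A5: ⌊297/2⌋ × 210 = 148 × 210 mm

148 × 210 mm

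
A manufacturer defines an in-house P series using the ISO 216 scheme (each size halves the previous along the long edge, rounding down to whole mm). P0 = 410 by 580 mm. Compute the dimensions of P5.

P1 = 290 × 410 mm (from P0 by 1 halving).
P2: ⌊410/2⌋ × 290 = 205 × 290 mm
P3: ⌊290/2⌋ × 205 = 145 × 205 mm
P4: ⌊205/2⌋ × 145 = 102 × 145 mm
P5: ⌊145/2⌋ × 102 = 72 × 102 mm

72 × 102 mm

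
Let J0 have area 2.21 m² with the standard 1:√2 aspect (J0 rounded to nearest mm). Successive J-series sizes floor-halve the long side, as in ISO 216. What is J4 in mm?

312 × 442 mm

Let J0's short side be w mm. w · w√2 = 2.21 m² = 2,210,000 mm², so w ≈ 1250.1 mm and w√2 ≈ 1767.9 mm → J0 = 1250 × 1768 mm.
J1: ⌊1768/2⌋ × 1250 = 884 × 1250 mm
J2: ⌊1250/2⌋ × 884 = 625 × 884 mm
J3: ⌊884/2⌋ × 625 = 442 × 625 mm
J4: ⌊625/2⌋ × 442 = 312 × 442 mm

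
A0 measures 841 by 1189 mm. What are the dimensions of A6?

105 × 148 mm

A1: ⌊1189/2⌋ × 841 = 594 × 841 mm
A2: ⌊841/2⌋ × 594 = 420 × 594 mm
A3: ⌊594/2⌋ × 420 = 297 × 420 mm
A4: ⌊420/2⌋ × 297 = 210 × 297 mm
A5: ⌊297/2⌋ × 210 = 148 × 210 mm
A6: ⌊210/2⌋ × 148 = 105 × 148 mm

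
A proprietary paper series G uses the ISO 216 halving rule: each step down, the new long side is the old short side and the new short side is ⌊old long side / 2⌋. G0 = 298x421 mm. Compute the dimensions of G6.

37 × 52 mm

G1: ⌊421/2⌋ × 298 = 210 × 298 mm
G2: ⌊298/2⌋ × 210 = 149 × 210 mm
G3: ⌊210/2⌋ × 149 = 105 × 149 mm
G4: ⌊149/2⌋ × 105 = 74 × 105 mm
G5: ⌊105/2⌋ × 74 = 52 × 74 mm
G6: ⌊74/2⌋ × 52 = 37 × 52 mm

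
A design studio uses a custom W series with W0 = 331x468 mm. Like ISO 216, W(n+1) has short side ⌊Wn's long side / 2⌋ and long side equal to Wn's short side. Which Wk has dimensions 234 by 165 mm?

W0: 331 × 468 mm
W1: 234 × 331 mm
W2: 165 × 234 mm
W3: 117 × 165 mm
→ matches W2.

W2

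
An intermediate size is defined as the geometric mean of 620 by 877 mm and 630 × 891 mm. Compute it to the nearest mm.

Short side: √(620 · 630) = √390600 ≈ 625.0 → 625 mm
Long side: √(877 · 891) = √781407 ≈ 884.0 → 884 mm

625 × 884 mm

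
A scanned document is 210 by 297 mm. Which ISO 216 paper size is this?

Aspect ratio 297/210 ≈ 1.414 — close to the ISO √2 ≈ 1.414.
In the A-series (A0 area = 1 m²): A4 = 210 × 297 mm.

A4 (210 × 297 mm)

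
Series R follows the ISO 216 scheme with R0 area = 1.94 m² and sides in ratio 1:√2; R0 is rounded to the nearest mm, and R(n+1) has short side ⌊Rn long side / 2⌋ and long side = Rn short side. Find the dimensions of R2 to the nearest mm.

Let R0's short side be w mm. w · w√2 = 1.94 m² = 1,940,000 mm², so w ≈ 1171.2 mm and w√2 ≈ 1656.4 mm → R0 = 1171 × 1656 mm.
R1: ⌊1656/2⌋ × 1171 = 828 × 1171 mm
R2: ⌊1171/2⌋ × 828 = 585 × 828 mm

585 × 828 mm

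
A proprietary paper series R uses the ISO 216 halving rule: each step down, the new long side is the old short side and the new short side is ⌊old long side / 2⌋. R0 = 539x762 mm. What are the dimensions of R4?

134 × 190 mm

R1 = 381 × 539 mm (from R0 by 1 halving).
R2: ⌊539/2⌋ × 381 = 269 × 381 mm
R3: ⌊381/2⌋ × 269 = 190 × 269 mm
R4: ⌊269/2⌋ × 190 = 134 × 190 mm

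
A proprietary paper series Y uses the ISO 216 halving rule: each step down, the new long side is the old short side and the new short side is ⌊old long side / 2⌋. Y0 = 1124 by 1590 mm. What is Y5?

198 × 281 mm

Y1: ⌊1590/2⌋ × 1124 = 795 × 1124 mm
Y2: ⌊1124/2⌋ × 795 = 562 × 795 mm
Y3: ⌊795/2⌋ × 562 = 397 × 562 mm
Y4: ⌊562/2⌋ × 397 = 281 × 397 mm
Y5: ⌊397/2⌋ × 281 = 198 × 281 mm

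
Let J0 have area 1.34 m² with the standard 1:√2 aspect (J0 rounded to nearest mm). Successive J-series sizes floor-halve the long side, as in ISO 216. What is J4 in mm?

243 × 344 mm

Let J0's short side be w mm. w · w√2 = 1.34 m² = 1,340,000 mm², so w ≈ 973.4 mm and w√2 ≈ 1376.6 mm → J0 = 973 × 1377 mm.
J1: ⌊1377/2⌋ × 973 = 688 × 973 mm
J2: ⌊973/2⌋ × 688 = 486 × 688 mm
J3: ⌊688/2⌋ × 486 = 344 × 486 mm
J4: ⌊486/2⌋ × 344 = 243 × 344 mm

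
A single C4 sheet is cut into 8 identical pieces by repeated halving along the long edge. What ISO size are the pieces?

8 = 2^3, so 3 halving steps.
C4 → C5 → … → C7 after 3 steps.

C7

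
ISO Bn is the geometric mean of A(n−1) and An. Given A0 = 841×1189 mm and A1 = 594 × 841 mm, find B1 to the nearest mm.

707 × 1000 mm

Short side: √(841 · 594) = √499554 ≈ 706.8 → 707 mm
Long side: √(1189 · 841) = √999949 ≈ 1000.0 → 1000 mm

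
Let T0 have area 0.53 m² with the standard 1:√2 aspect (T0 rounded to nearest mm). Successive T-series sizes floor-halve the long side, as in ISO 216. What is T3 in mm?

Let T0's short side be w mm. w · w√2 = 0.53 m² = 530,000 mm², so w ≈ 612.2 mm and w√2 ≈ 865.8 mm → T0 = 612 × 866 mm.
T1: ⌊866/2⌋ × 612 = 433 × 612 mm
T2: ⌊612/2⌋ × 433 = 306 × 433 mm
T3: ⌊433/2⌋ × 306 = 216 × 306 mm

216 × 306 mm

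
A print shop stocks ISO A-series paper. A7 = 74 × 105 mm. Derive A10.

A8: ⌊105/2⌋ × 74 = 52 × 74 mm
A9: ⌊74/2⌋ × 52 = 37 × 52 mm
A10: ⌊52/2⌋ × 37 = 26 × 37 mm

26 × 37 mm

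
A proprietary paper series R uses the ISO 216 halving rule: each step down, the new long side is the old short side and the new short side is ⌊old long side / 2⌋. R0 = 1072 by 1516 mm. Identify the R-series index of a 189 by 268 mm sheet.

R5

R0: 1072 × 1516 mm
R1: 758 × 1072 mm
R2: 536 × 758 mm
R3: 379 × 536 mm
R4: 268 × 379 mm
R5: 189 × 268 mm
R6: 134 × 189 mm
→ matches R5.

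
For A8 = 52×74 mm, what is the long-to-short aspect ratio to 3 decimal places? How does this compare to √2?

74 / 52 = 1.423
ISO 216 targets √2 ≈ 1.414; the +0.009 deviation is from mm rounding.

1.423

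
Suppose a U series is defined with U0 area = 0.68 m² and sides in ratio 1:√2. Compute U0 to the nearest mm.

693 × 981 mm

Let the short side be w mm. Then w · w√2 = 0.68 m² = 680,000 mm².
w² = 680,000/√2, so w ≈ 693.4 mm; long side = w√2 ≈ 980.6 mm.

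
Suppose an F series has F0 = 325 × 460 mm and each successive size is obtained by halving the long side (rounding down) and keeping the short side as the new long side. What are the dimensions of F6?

F1 = 230 × 325 mm (from F0 by 1 halving).
F2: ⌊325/2⌋ × 230 = 162 × 230 mm
F3: ⌊230/2⌋ × 162 = 115 × 162 mm
F4: ⌊162/2⌋ × 115 = 81 × 115 mm
F5: ⌊115/2⌋ × 81 = 57 × 81 mm
F6: ⌊81/2⌋ × 57 = 40 × 57 mm

40 × 57 mm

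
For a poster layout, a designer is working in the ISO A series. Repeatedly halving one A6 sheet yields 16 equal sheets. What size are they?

16 = 2^4, so 4 halving steps.
A6 → A7 → … → A10 after 4 steps.

A10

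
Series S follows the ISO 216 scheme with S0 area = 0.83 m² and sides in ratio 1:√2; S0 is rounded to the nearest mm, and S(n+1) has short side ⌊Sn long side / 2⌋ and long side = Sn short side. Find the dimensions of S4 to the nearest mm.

191 × 270 mm

Let S0's short side be w mm. w · w√2 = 0.83 m² = 830,000 mm², so w ≈ 766.1 mm and w√2 ≈ 1083.4 mm → S0 = 766 × 1083 mm.
S1: ⌊1083/2⌋ × 766 = 541 × 766 mm
S2: ⌊766/2⌋ × 541 = 383 × 541 mm
S3: ⌊541/2⌋ × 383 = 270 × 383 mm
S4: ⌊383/2⌋ × 270 = 191 × 270 mm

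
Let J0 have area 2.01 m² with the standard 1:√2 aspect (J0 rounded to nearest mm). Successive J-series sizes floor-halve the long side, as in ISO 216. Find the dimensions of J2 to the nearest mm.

596 × 843 mm

Let J0's short side be w mm. w · w√2 = 2.01 m² = 2,010,000 mm², so w ≈ 1192.2 mm and w√2 ≈ 1686.0 mm → J0 = 1192 × 1686 mm.
J1: ⌊1686/2⌋ × 1192 = 843 × 1192 mm
J2: ⌊1192/2⌋ × 843 = 596 × 843 mm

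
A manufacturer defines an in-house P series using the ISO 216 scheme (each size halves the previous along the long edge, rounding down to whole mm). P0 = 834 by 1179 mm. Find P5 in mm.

P1: ⌊1179/2⌋ × 834 = 589 × 834 mm
P2: ⌊834/2⌋ × 589 = 417 × 589 mm
P3: ⌊589/2⌋ × 417 = 294 × 417 mm
P4: ⌊417/2⌋ × 294 = 208 × 294 mm
P5: ⌊294/2⌋ × 208 = 147 × 208 mm

147 × 208 mm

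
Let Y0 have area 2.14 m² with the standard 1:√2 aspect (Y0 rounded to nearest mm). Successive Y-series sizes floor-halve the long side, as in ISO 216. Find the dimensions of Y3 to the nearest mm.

Let Y0's short side be w mm. w · w√2 = 2.14 m² = 2,140,000 mm², so w ≈ 1230.1 mm and w√2 ≈ 1739.7 mm → Y0 = 1230 × 1740 mm.
Y1: ⌊1740/2⌋ × 1230 = 870 × 1230 mm
Y2: ⌊1230/2⌋ × 870 = 615 × 870 mm
Y3: ⌊870/2⌋ × 615 = 435 × 615 mm

435 × 615 mm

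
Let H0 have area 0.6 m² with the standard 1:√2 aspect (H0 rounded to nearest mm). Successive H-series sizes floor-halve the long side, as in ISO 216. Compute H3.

230 × 325 mm

Let H0's short side be w mm. w · w√2 = 0.6 m² = 600,000 mm², so w ≈ 651.4 mm and w√2 ≈ 921.2 mm → H0 = 651 × 921 mm.
H1: ⌊921/2⌋ × 651 = 460 × 651 mm
H2: ⌊651/2⌋ × 460 = 325 × 460 mm
H3: ⌊460/2⌋ × 325 = 230 × 325 mm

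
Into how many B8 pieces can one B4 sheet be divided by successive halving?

16

B4 = 250 × 353 mm; B8 = 62 × 88 mm.
Each halving step doubles the count; 4 steps from B4 to B8.
2^4 = 16.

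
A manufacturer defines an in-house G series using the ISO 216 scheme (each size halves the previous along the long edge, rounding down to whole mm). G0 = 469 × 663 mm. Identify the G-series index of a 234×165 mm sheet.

G0: 469 × 663 mm
G1: 331 × 469 mm
G2: 234 × 331 mm
G3: 165 × 234 mm
G4: 117 × 165 mm
→ matches G3.

G3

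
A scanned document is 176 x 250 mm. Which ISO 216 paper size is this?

Aspect ratio 250/176 ≈ 1.420 — close to the ISO √2 ≈ 1.414.
In the B-series (B0 = 1000 × 1414 mm): B5 = 176 × 250 mm.

B5 (176 × 250 mm)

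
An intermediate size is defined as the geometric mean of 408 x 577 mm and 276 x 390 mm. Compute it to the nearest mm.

Short side: √(408 · 276) = √112608 ≈ 335.6 → 336 mm
Long side: √(577 · 390) = √225030 ≈ 474.4 → 474 mm

336 × 474 mm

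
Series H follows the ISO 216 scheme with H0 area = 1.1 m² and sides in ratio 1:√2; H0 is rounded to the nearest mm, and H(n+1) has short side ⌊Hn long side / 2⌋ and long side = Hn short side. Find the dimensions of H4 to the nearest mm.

Let H0's short side be w mm. w · w√2 = 1.1 m² = 1,100,000 mm², so w ≈ 881.9 mm and w√2 ≈ 1247.3 mm → H0 = 882 × 1247 mm.
H1: ⌊1247/2⌋ × 882 = 623 × 882 mm
H2: ⌊882/2⌋ × 623 = 441 × 623 mm
H3: ⌊623/2⌋ × 441 = 311 × 441 mm
H4: ⌊441/2⌋ × 311 = 220 × 311 mm

220 × 311 mm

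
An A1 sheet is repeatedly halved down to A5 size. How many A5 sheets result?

Each ISO step halves the sheet: 1 × A1 → 2 × A2 → 4 × A3 → 8 × A4 → …
From A1 to A5 is 4 halving steps: 2^4 = 16.

16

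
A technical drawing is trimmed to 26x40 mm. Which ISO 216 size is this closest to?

C10 (28 × 40 mm)

Aspect ratio 40/26 ≈ 1.538 (ISO target is √2 ≈ 1.414).
In the C-series (envelope sizes, between A and B): C10 = 28 × 40 mm.
Off by 2 mm total — nearest standard size.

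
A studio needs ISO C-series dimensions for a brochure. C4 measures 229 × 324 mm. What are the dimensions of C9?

C5: ⌊324/2⌋ × 229 = 162 × 229 mm
C6: ⌊229/2⌋ × 162 = 114 × 162 mm
C7: ⌊162/2⌋ × 114 = 81 × 114 mm
C8: ⌊114/2⌋ × 81 = 57 × 81 mm
C9: ⌊81/2⌋ × 57 = 40 × 57 mm

40 × 57 mm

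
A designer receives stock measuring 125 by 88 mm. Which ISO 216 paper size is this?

B7 (88 × 125 mm)

Aspect ratio 125/88 ≈ 1.420 — close to the ISO √2 ≈ 1.414.
In the B-series (B0 = 1000 × 1414 mm): B7 = 88 × 125 mm.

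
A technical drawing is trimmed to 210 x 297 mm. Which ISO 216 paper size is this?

A4 (210 × 297 mm)

Aspect ratio 297/210 ≈ 1.414 — close to the ISO √2 ≈ 1.414.
In the A-series (A0 area = 1 m²): A4 = 210 × 297 mm.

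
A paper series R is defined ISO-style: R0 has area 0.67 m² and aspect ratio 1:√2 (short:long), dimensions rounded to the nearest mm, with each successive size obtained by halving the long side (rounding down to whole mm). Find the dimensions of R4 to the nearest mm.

Let R0's short side be w mm. w · w√2 = 0.67 m² = 670,000 mm², so w ≈ 688.3 mm and w√2 ≈ 973.4 mm → R0 = 688 × 973 mm.
R1: ⌊973/2⌋ × 688 = 486 × 688 mm
R2: ⌊688/2⌋ × 486 = 344 × 486 mm
R3: ⌊486/2⌋ × 344 = 243 × 344 mm
R4: ⌊344/2⌋ × 243 = 172 × 243 mm

172 × 243 mm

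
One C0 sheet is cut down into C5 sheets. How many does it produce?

32

C0 = 917 × 1297 mm; C5 = 162 × 229 mm.
Each halving step doubles the count; 5 steps from C0 to C5.
2^5 = 32.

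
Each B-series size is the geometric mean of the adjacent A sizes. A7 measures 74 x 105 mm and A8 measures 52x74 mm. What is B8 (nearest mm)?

Short side: √(74 · 52) = √3848 ≈ 62.0 → 62 mm
Long side: √(105 · 74) = √7770 ≈ 88.1 → 88 mm

62 × 88 mm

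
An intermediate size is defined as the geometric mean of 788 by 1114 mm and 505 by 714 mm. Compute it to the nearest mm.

631 × 892 mm

Short side: √(788 · 505) = √397940 ≈ 630.8 → 631 mm
Long side: √(1114 · 714) = √795396 ≈ 891.8 → 892 mm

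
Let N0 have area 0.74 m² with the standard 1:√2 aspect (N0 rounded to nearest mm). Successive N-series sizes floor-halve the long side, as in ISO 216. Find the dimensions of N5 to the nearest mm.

127 × 180 mm

Let N0's short side be w mm. w · w√2 = 0.74 m² = 740,000 mm², so w ≈ 723.4 mm and w√2 ≈ 1023.0 mm → N0 = 723 × 1023 mm.
N1: ⌊1023/2⌋ × 723 = 511 × 723 mm
N2: ⌊723/2⌋ × 511 = 361 × 511 mm
N3: ⌊511/2⌋ × 361 = 255 × 361 mm
N4: ⌊361/2⌋ × 255 = 180 × 255 mm
N5: ⌊255/2⌋ × 180 = 127 × 180 mm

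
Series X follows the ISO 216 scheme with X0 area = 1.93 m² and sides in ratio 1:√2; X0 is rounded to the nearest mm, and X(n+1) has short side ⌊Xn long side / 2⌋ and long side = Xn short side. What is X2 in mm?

Let X0's short side be w mm. w · w√2 = 1.93 m² = 1,930,000 mm², so w ≈ 1168.2 mm and w√2 ≈ 1652.1 mm → X0 = 1168 × 1652 mm.
X1: ⌊1652/2⌋ × 1168 = 826 × 1168 mm
X2: ⌊1168/2⌋ × 826 = 584 × 826 mm

584 × 826 mm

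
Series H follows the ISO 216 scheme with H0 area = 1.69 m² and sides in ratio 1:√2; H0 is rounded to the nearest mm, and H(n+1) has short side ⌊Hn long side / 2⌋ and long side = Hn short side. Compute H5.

Let H0's short side be w mm. w · w√2 = 1.69 m² = 1,690,000 mm², so w ≈ 1093.2 mm and w√2 ≈ 1546.0 mm → H0 = 1093 × 1546 mm.
H1: ⌊1546/2⌋ × 1093 = 773 × 1093 mm
H2: ⌊1093/2⌋ × 773 = 546 × 773 mm
H3: ⌊773/2⌋ × 546 = 386 × 546 mm
H4: ⌊546/2⌋ × 386 = 273 × 386 mm
H5: ⌊386/2⌋ × 273 = 193 × 273 mm

193 × 273 mm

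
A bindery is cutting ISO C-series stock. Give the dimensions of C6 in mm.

C0 = 917 × 1297 mm (C0 is the geometric mean of A0 and B0, aspect 1:√2).
C1: ⌊1297/2⌋ × 917 = 648 × 917 mm
C2: ⌊917/2⌋ × 648 = 458 × 648 mm
C3: ⌊648/2⌋ × 458 = 324 × 458 mm
C4: ⌊458/2⌋ × 324 = 229 × 324 mm
C5: ⌊324/2⌋ × 229 = 162 × 229 mm
C6: ⌊229/2⌋ × 162 = 114 × 162 mm

114 × 162 mm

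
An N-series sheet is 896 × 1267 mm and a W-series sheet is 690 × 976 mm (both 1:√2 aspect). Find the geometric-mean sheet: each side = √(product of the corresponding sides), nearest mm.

Short side: √(896 · 690) = √618240 ≈ 786.3 → 786 mm
Long side: √(1267 · 976) = √1236592 ≈ 1112.0 → 1112 mm

786 × 1112 mm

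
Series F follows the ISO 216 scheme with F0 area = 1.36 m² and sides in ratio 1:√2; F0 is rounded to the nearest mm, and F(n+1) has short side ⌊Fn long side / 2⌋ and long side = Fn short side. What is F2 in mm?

Let F0's short side be w mm. w · w√2 = 1.36 m² = 1,360,000 mm², so w ≈ 980.6 mm and w√2 ≈ 1386.8 mm → F0 = 981 × 1387 mm.
F1: ⌊1387/2⌋ × 981 = 693 × 981 mm
F2: ⌊981/2⌋ × 693 = 490 × 693 mm

490 × 693 mm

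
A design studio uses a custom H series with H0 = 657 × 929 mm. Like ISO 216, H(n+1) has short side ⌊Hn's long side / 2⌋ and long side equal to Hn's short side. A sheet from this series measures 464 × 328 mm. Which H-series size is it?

H2

H0: 657 × 929 mm
H1: 464 × 657 mm
H2: 328 × 464 mm
H3: 232 × 328 mm
→ matches H2.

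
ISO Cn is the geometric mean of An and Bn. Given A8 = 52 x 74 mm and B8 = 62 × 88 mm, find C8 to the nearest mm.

Short side: √(52 · 62) = √3224 ≈ 56.8 → 57 mm
Long side: √(74 · 88) = √6512 ≈ 80.7 → 81 mm

57 × 81 mm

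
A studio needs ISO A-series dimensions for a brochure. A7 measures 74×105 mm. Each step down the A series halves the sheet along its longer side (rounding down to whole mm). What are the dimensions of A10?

26 × 37 mm

A8: ⌊105/2⌋ × 74 = 52 × 74 mm
A9: ⌊74/2⌋ × 52 = 37 × 52 mm
A10: ⌊52/2⌋ × 37 = 26 × 37 mm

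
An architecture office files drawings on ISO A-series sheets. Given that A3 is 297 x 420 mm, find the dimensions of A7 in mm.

A4: ⌊420/2⌋ × 297 = 210 × 297 mm
A5: ⌊297/2⌋ × 210 = 148 × 210 mm
A6: ⌊210/2⌋ × 148 = 105 × 148 mm
A7: ⌊148/2⌋ × 105 = 74 × 105 mm

74 × 105 mm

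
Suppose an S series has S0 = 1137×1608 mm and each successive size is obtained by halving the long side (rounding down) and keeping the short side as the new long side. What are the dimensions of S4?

284 × 402 mm

S1: ⌊1608/2⌋ × 1137 = 804 × 1137 mm
S2: ⌊1137/2⌋ × 804 = 568 × 804 mm
S3: ⌊804/2⌋ × 568 = 402 × 568 mm
S4: ⌊568/2⌋ × 402 = 284 × 402 mm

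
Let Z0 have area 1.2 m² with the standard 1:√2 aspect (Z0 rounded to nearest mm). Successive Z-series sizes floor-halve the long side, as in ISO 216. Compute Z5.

Let Z0's short side be w mm. w · w√2 = 1.2 m² = 1,200,000 mm², so w ≈ 921.2 mm and w√2 ≈ 1302.7 mm → Z0 = 921 × 1303 mm.
Z1: ⌊1303/2⌋ × 921 = 651 × 921 mm
Z2: ⌊921/2⌋ × 651 = 460 × 651 mm
Z3: ⌊651/2⌋ × 460 = 325 × 460 mm
Z4: ⌊460/2⌋ × 325 = 230 × 325 mm
Z5: ⌊325/2⌋ × 230 = 162 × 230 mm

162 × 230 mm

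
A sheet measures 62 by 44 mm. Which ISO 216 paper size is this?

B9 (44 × 62 mm)

Aspect ratio 62/44 ≈ 1.409 — close to the ISO √2 ≈ 1.414.
In the B-series (B0 = 1000 × 1414 mm): B9 = 44 × 62 mm.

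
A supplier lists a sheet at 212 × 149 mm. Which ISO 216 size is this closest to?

A5 (148 × 210 mm)

Aspect ratio 212/149 ≈ 1.423 — close to the ISO √2 ≈ 1.414.
In the A-series (A0 area = 1 m²): A5 = 148 × 210 mm.
Off by 3 mm total — nearest standard size.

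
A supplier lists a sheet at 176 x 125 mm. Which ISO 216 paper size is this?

Aspect ratio 176/125 ≈ 1.408 — close to the ISO √2 ≈ 1.414.
In the B-series (B0 = 1000 × 1414 mm): B6 = 125 × 176 mm.

B6 (125 × 176 mm)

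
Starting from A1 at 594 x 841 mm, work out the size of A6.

105 × 148 mm

A2: ⌊841/2⌋ × 594 = 420 × 594 mm
A3: ⌊594/2⌋ × 420 = 297 × 420 mm
A4: ⌊420/2⌋ × 297 = 210 × 297 mm
A5: ⌊297/2⌋ × 210 = 148 × 210 mm
A6: ⌊210/2⌋ × 148 = 105 × 148 mm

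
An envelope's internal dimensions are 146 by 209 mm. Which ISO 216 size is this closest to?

Aspect ratio 209/146 ≈ 1.432 (ISO target is √2 ≈ 1.414).
In the A-series (A0 area = 1 m²): A5 = 148 × 210 mm.
Off by 3 mm total — nearest standard size.

A5 (148 × 210 mm)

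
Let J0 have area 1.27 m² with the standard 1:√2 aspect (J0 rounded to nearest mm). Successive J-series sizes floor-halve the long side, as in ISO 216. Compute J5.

Let J0's short side be w mm. w · w√2 = 1.27 m² = 1,270,000 mm², so w ≈ 947.6 mm and w√2 ≈ 1340.2 mm → J0 = 948 × 1340 mm.
J1: ⌊1340/2⌋ × 948 = 670 × 948 mm
J2: ⌊948/2⌋ × 670 = 474 × 670 mm
J3: ⌊670/2⌋ × 474 = 335 × 474 mm
J4: ⌊474/2⌋ × 335 = 237 × 335 mm
J5: ⌊335/2⌋ × 237 = 167 × 237 mm

167 × 237 mm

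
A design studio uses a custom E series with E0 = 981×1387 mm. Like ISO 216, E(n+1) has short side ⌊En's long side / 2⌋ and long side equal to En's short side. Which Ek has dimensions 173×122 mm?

E0: 981 × 1387 mm
E1: 693 × 981 mm
E2: 490 × 693 mm
E3: 346 × 490 mm
E4: 245 × 346 mm
E5: 173 × 245 mm
E6: 122 × 173 mm
E7: 86 × 122 mm
→ matches E6.

E6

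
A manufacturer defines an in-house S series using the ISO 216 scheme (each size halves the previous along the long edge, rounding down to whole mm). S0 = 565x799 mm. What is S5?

S1: ⌊799/2⌋ × 565 = 399 × 565 mm
S2: ⌊565/2⌋ × 399 = 282 × 399 mm
S3: ⌊399/2⌋ × 282 = 199 × 282 mm
S4: ⌊282/2⌋ × 199 = 141 × 199 mm
S5: ⌊199/2⌋ × 141 = 99 × 141 mm

99 × 141 mm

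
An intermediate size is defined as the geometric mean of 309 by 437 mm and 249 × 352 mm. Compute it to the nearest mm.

Short side: √(309 · 249) = √76941 ≈ 277.4 → 277 mm
Long side: √(437 · 352) = √153824 ≈ 392.2 → 392 mm

277 × 392 mm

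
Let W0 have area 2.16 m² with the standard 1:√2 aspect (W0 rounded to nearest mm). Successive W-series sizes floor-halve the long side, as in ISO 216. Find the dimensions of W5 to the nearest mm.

Let W0's short side be w mm. w · w√2 = 2.16 m² = 2,160,000 mm², so w ≈ 1235.9 mm and w√2 ≈ 1747.8 mm → W0 = 1236 × 1748 mm.
W1: ⌊1748/2⌋ × 1236 = 874 × 1236 mm
W2: ⌊1236/2⌋ × 874 = 618 × 874 mm
W3: ⌊874/2⌋ × 618 = 437 × 618 mm
W4: ⌊618/2⌋ × 437 = 309 × 437 mm
W5: ⌊437/2⌋ × 309 = 218 × 309 mm

218 × 309 mm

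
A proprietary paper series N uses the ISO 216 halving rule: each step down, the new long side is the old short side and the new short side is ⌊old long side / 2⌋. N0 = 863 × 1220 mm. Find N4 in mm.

N1: ⌊1220/2⌋ × 863 = 610 × 863 mm
N2: ⌊863/2⌋ × 610 = 431 × 610 mm
N3: ⌊610/2⌋ × 431 = 305 × 431 mm
N4: ⌊431/2⌋ × 305 = 215 × 305 mm

215 × 305 mm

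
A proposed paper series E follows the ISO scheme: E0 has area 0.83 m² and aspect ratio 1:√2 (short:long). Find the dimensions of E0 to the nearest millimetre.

766 × 1083 mm

Let the short side be w mm. Then w · w√2 = 0.83 m² = 830,000 mm².
w² = 830,000/√2, so w ≈ 766.1 mm; long side = w√2 ≈ 1083.4 mm.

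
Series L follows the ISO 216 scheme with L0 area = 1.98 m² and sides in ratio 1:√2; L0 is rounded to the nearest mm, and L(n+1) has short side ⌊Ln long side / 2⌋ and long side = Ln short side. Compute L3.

418 × 591 mm

Let L0's short side be w mm. w · w√2 = 1.98 m² = 1,980,000 mm², so w ≈ 1183.2 mm and w√2 ≈ 1673.4 mm → L0 = 1183 × 1673 mm.
L1: ⌊1673/2⌋ × 1183 = 836 × 1183 mm
L2: ⌊1183/2⌋ × 836 = 591 × 836 mm
L3: ⌊836/2⌋ × 591 = 418 × 591 mm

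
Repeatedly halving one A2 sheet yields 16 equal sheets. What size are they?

16 = 2^4, so 4 halving steps.
A2 → A3 → … → A6 after 4 steps.

A6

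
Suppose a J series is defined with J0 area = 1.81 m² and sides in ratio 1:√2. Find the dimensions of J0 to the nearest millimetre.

Let the short side be w mm. Then w · w√2 = 1.81 m² = 1,810,000 mm².
w² = 1,810,000/√2, so w ≈ 1131.3 mm; long side = w√2 ≈ 1599.9 mm.

1131 × 1600 mm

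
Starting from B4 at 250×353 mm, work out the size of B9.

B5: ⌊353/2⌋ × 250 = 176 × 250 mm
B6: ⌊250/2⌋ × 176 = 125 × 176 mm
B7: ⌊176/2⌋ × 125 = 88 × 125 mm
B8: ⌊125/2⌋ × 88 = 62 × 88 mm
B9: ⌊88/2⌋ × 62 = 44 × 62 mm

44 × 62 mm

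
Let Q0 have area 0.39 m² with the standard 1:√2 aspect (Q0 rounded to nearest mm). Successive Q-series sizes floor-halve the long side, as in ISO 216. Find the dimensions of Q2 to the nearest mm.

262 × 371 mm

Let Q0's short side be w mm. w · w√2 = 0.39 m² = 390,000 mm², so w ≈ 525.1 mm and w√2 ≈ 742.7 mm → Q0 = 525 × 743 mm.
Q1: ⌊743/2⌋ × 525 = 371 × 525 mm
Q2: ⌊525/2⌋ × 371 = 262 × 371 mm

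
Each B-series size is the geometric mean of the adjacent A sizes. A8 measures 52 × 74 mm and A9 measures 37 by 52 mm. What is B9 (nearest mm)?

Short side: √(52 · 37) = √1924 ≈ 43.9 → 44 mm
Long side: √(74 · 52) = √3848 ≈ 62.0 → 62 mm

44 × 62 mm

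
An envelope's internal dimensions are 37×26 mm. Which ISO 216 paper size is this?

Aspect ratio 37/26 ≈ 1.423 — close to the ISO √2 ≈ 1.414.
In the A-series (A0 area = 1 m²): A10 = 26 × 37 mm.

A10 (26 × 37 mm)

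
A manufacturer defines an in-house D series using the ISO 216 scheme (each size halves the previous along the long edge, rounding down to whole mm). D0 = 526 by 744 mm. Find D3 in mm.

D1: ⌊744/2⌋ × 526 = 372 × 526 mm
D2: ⌊526/2⌋ × 372 = 263 × 372 mm
D3: ⌊372/2⌋ × 263 = 186 × 263 mm

186 × 263 mm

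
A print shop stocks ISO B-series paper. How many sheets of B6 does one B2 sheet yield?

16

Each ISO step halves the sheet: 1 × B2 → 2 × B3 → 4 × B4 → 8 × B5 → …
From B2 to B6 is 4 halving steps: 2^4 = 16.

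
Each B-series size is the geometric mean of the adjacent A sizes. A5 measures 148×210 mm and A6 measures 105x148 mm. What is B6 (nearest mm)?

125 × 176 mm

Short side: √(148 · 105) = √15540 ≈ 124.7 → 125 mm
Long side: √(210 · 148) = √31080 ≈ 176.3 → 176 mm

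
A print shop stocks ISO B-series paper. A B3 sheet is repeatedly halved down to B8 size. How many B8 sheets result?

Each ISO step halves the sheet: 1 × B3 → 2 × B4 → 4 × B5 → 8 × B6 → …
From B3 to B8 is 5 halving steps: 2^5 = 32.

32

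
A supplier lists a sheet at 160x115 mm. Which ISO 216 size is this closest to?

C6 (114 × 162 mm)

Aspect ratio 160/115 ≈ 1.391 (ISO target is √2 ≈ 1.414).
In the C-series (envelope sizes, between A and B): C6 = 114 × 162 mm.
Off by 3 mm total — nearest standard size.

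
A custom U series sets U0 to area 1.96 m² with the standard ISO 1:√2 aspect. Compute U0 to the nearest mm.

Let the short side be w mm. Then w · w√2 = 1.96 m² = 1,960,000 mm².
w² = 1,960,000/√2, so w ≈ 1177.3 mm; long side = w√2 ≈ 1664.9 mm.

1177 × 1665 mm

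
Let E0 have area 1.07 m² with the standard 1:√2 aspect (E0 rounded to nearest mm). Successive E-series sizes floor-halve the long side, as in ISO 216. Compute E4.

217 × 307 mm

Let E0's short side be w mm. w · w√2 = 1.07 m² = 1,070,000 mm², so w ≈ 869.8 mm and w√2 ≈ 1230.1 mm → E0 = 870 × 1230 mm.
E1: ⌊1230/2⌋ × 870 = 615 × 870 mm
E2: ⌊870/2⌋ × 615 = 435 × 615 mm
E3: ⌊615/2⌋ × 435 = 307 × 435 mm
E4: ⌊435/2⌋ × 307 = 217 × 307 mm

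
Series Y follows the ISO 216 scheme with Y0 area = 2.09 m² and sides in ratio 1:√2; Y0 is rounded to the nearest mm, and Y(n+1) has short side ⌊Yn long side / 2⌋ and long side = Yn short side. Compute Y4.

Let Y0's short side be w mm. w · w√2 = 2.09 m² = 2,090,000 mm², so w ≈ 1215.7 mm and w√2 ≈ 1719.2 mm → Y0 = 1216 × 1719 mm.
Y1: ⌊1719/2⌋ × 1216 = 859 × 1216 mm
Y2: ⌊1216/2⌋ × 859 = 608 × 859 mm
Y3: ⌊859/2⌋ × 608 = 429 × 608 mm
Y4: ⌊608/2⌋ × 429 = 304 × 429 mm

304 × 429 mm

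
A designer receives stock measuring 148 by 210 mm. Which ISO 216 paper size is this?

Aspect ratio 210/148 ≈ 1.419 — close to the ISO √2 ≈ 1.414.
In the A-series (A0 area = 1 m²): A5 = 148 × 210 mm.

A5 (148 × 210 mm)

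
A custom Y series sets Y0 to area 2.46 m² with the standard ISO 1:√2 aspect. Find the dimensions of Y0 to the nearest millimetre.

1319 × 1865 mm

Let the short side be w mm. Then w · w√2 = 2.46 m² = 2,460,000 mm².
w² = 2,460,000/√2, so w ≈ 1318.9 mm; long side = w√2 ≈ 1865.2 mm.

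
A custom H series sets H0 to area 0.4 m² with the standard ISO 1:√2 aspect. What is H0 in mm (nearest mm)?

532 × 752 mm

Let the short side be w mm. Then w · w√2 = 0.4 m² = 400,000 mm².
w² = 400,000/√2, so w ≈ 531.8 mm; long side = w√2 ≈ 752.1 mm.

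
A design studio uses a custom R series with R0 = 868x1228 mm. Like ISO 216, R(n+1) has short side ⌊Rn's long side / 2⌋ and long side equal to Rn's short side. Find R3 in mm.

307 × 434 mm

R1 = 614 × 868 mm (from R0 by 1 halving).
R2: ⌊868/2⌋ × 614 = 434 × 614 mm
R3: ⌊614/2⌋ × 434 = 307 × 434 mm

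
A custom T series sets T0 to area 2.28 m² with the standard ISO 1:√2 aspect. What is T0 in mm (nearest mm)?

Let the short side be w mm. Then w · w√2 = 2.28 m² = 2,280,000 mm².
w² = 2,280,000/√2, so w ≈ 1269.7 mm; long side = w√2 ≈ 1795.7 mm.

1270 × 1796 mm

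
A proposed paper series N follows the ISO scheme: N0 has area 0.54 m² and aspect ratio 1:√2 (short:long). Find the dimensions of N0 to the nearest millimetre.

618 × 874 mm

Let the short side be w mm. Then w · w√2 = 0.54 m² = 540,000 mm².
w² = 540,000/√2, so w ≈ 617.9 mm; long side = w√2 ≈ 873.9 mm.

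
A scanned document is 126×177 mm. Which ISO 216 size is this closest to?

Aspect ratio 177/126 ≈ 1.405 — close to the ISO √2 ≈ 1.414.
In the B-series (B0 = 1000 × 1414 mm): B6 = 125 × 176 mm.
Off by 2 mm total — nearest standard size.

B6 (125 × 176 mm)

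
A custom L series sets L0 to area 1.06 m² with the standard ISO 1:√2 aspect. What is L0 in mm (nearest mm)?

866 × 1224 mm

Let the short side be w mm. Then w · w√2 = 1.06 m² = 1,060,000 mm².
w² = 1,060,000/√2, so w ≈ 865.8 mm; long side = w√2 ≈ 1224.4 mm.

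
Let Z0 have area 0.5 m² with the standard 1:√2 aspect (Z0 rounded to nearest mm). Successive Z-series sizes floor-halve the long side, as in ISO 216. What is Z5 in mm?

105 × 148 mm

Let Z0's short side be w mm. w · w√2 = 0.5 m² = 500,000 mm², so w ≈ 594.6 mm and w√2 ≈ 840.9 mm → Z0 = 595 × 841 mm.
Z1: ⌊841/2⌋ × 595 = 420 × 595 mm
Z2: ⌊595/2⌋ × 420 = 297 × 420 mm
Z3: ⌊420/2⌋ × 297 = 210 × 297 mm
Z4: ⌊297/2⌋ × 210 = 148 × 210 mm
Z5: ⌊210/2⌋ × 148 = 105 × 148 mm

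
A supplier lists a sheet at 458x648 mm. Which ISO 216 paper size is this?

Aspect ratio 648/458 ≈ 1.415 — close to the ISO √2 ≈ 1.414.
In the C-series (envelope sizes, between A and B): C2 = 458 × 648 mm.

C2 (458 × 648 mm)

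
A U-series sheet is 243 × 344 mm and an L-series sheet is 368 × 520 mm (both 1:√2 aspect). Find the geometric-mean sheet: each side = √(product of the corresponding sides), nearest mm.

Short side: √(243 · 368) = √89424 ≈ 299.0 → 299 mm
Long side: √(344 · 520) = √178880 ≈ 422.9 → 423 mm

299 × 423 mm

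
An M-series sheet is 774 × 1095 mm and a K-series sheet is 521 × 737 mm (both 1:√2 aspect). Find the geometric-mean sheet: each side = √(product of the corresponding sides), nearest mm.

Short side: √(774 · 521) = √403254 ≈ 635.0 → 635 mm
Long side: √(1095 · 737) = √807015 ≈ 898.3 → 898 mm

635 × 898 mm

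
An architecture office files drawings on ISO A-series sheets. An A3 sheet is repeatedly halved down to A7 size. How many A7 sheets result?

Each ISO step halves the sheet: 1 × A3 → 2 × A4 → 4 × A5 → 8 × A6 → …
From A3 to A7 is 4 halving steps: 2^4 = 16.

16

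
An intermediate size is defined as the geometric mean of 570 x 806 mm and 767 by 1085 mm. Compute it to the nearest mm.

661 × 935 mm

Short side: √(570 · 767) = √437190 ≈ 661.2 → 661 mm
Long side: √(806 · 1085) = √874510 ≈ 935.2 → 935 mm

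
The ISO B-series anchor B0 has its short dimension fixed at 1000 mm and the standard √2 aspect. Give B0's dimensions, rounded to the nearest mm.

1000 × 1414 mm

Short side = 1000 mm; long side = 1000√2 ≈ 1414.2 mm.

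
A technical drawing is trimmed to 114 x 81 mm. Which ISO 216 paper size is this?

Aspect ratio 114/81 ≈ 1.407 — close to the ISO √2 ≈ 1.414.
In the C-series (envelope sizes, between A and B): C7 = 81 × 114 mm.

C7 (81 × 114 mm)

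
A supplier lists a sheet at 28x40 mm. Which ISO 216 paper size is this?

Aspect ratio 40/28 ≈ 1.429 — close to the ISO √2 ≈ 1.414.
In the C-series (envelope sizes, between A and B): C10 = 28 × 40 mm.

C10 (28 × 40 mm)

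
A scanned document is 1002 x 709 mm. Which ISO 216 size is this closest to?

Aspect ratio 1002/709 ≈ 1.413 — close to the ISO √2 ≈ 1.414.
In the B-series (B0 = 1000 × 1414 mm): B1 = 707 × 1000 mm.
Off by 4 mm total — nearest standard size.

B1 (707 × 1000 mm)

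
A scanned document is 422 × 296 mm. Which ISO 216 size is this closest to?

Aspect ratio 422/296 ≈ 1.426 — close to the ISO √2 ≈ 1.414.
In the A-series (A0 area = 1 m²): A3 = 297 × 420 mm.
Off by 3 mm total — nearest standard size.

A3 (297 × 420 mm)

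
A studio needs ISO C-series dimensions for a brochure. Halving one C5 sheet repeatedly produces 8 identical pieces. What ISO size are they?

8 = 2^3, so 3 halving steps.
C5 → C6 → … → C8 after 3 steps.

C8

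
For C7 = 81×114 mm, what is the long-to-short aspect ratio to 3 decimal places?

1.407

114 / 81 = 1.407
ISO 216 targets √2 ≈ 1.414; the -0.007 deviation is from mm rounding.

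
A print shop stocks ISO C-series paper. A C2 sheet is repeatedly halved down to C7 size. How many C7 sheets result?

32

Each ISO step halves the sheet: 1 × C2 → 2 × C3 → 4 × C4 → 8 × C5 → …
From C2 to C7 is 5 halving steps: 2^5 = 32.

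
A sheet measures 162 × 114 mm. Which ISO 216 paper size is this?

Aspect ratio 162/114 ≈ 1.421 — close to the ISO √2 ≈ 1.414.
In the C-series (envelope sizes, between A and B): C6 = 114 × 162 mm.

C6 (114 × 162 mm)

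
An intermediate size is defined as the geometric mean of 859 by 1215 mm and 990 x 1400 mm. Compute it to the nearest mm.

Short side: √(859 · 990) = √850410 ≈ 922.2 → 922 mm
Long side: √(1215 · 1400) = √1701000 ≈ 1304.2 → 1304 mm

922 × 1304 mm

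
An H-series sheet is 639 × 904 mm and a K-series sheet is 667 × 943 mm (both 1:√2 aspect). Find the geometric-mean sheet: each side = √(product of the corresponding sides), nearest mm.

653 × 923 mm

Short side: √(639 · 667) = √426213 ≈ 652.8 → 653 mm
Long side: √(904 · 943) = √852472 ≈ 923.3 → 923 mm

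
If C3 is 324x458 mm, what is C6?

C4: ⌊458/2⌋ × 324 = 229 × 324 mm
C5: ⌊324/2⌋ × 229 = 162 × 229 mm
C6: ⌊229/2⌋ × 162 = 114 × 162 mm

114 × 162 mm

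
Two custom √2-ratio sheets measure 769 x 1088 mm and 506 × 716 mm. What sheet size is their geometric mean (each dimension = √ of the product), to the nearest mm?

624 × 883 mm

Short side: √(769 · 506) = √389114 ≈ 623.8 → 624 mm
Long side: √(1088 · 716) = √779008 ≈ 882.6 → 883 mm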